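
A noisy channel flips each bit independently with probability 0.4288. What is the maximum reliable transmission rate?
0.0147 bits

For a binary symmetric channel (BSC) with error probability p:
Capacity C = 1 - H(p) bits per symbol

where H(p) = -p log₂(p) - (1-p) log₂(1-p) is the binary entropy function.

H(0.4288) = 0.9853 bits
C = 1 - 0.9853 = 0.0147 bits per symbol

This means we can reliably transmit up to 0.0147 bits of information per channel use.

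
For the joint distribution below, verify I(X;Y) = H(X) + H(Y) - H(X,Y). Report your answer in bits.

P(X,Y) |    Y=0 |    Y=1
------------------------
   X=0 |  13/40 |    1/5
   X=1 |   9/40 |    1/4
I(X;Y) = 0.0154 bits

Mutual information has multiple equivalent forms:
- I(X;Y) = H(X) - H(X|Y)
- I(X;Y) = H(Y) - H(Y|X)
- I(X;Y) = H(X) + H(Y) - H(X,Y)

Computing all quantities:
H(X) = 0.9982, H(Y) = 0.9928, H(X,Y) = 1.9756
H(X|Y) = 0.9828, H(Y|X) = 0.9774

Verification:
H(X) - H(X|Y) = 0.9982 - 0.9828 = 0.0154
H(Y) - H(Y|X) = 0.9928 - 0.9774 = 0.0154
H(X) + H(Y) - H(X,Y) = 0.9982 + 0.9928 - 1.9756 = 0.0154

All forms give I(X;Y) = 0.0154 bits. ✓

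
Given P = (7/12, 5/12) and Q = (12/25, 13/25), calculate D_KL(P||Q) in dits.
0.0093 dits

KL divergence: D_KL(P||Q) = Σ p(x) log(p(x)/q(x))

Computing term by term:
  x=0: 7/12 × log_10[(7/12)/(12/25)] = 7/12 × 0.0847 = 0.0494
  x=1: 5/12 × log_10[(5/12)/(13/25)] = 5/12 × -0.0962 = -0.0401

D_KL(P||Q) = 0.0093 dits

Note: KL divergence is always non-negative and equals 0 iff P = Q.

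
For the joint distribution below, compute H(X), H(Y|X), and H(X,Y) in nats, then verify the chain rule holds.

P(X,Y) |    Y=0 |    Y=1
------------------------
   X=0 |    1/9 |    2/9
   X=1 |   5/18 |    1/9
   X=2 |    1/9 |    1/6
H(X,Y) = 1.7211, H(X) = 1.0893, H(Y|X) = 0.6318 (all in nats)

Chain rule: H(X,Y) = H(X) + H(Y|X)

Left side — joint entropy directly:
H(X,Y) = -Σ p(x,y) log p(x,y) = 1.7211 nats

Right side — compute H(Y|X) from the conditional distributions:
P(X) = (1/3, 7/18, 5/18), so H(X) = 1.0893 nats
H(Y|X) = Σ_x P(X=x) · H(Y|X=x):
  P(Y|X=0) = (1/3, 2/3), H(Y|X=0) = 0.6365, weight P(X=0) = 1/3
  P(Y|X=1) = (5/7, 2/7), H(Y|X=1) = 0.5983, weight P(X=1) = 7/18
  P(Y|X=2) = (2/5, 3/5), H(Y|X=2) = 0.6730, weight P(X=2) = 5/18
H(Y|X) = 0.6318 nats

H(X) + H(Y|X) = 1.0893 + 0.6318 = 1.7211 nats

Both sides equal 1.7211 nats. ✓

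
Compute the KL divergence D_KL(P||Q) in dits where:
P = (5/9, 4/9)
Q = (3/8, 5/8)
0.0290 dits

KL divergence: D_KL(P||Q) = Σ p(x) log(p(x)/q(x))

Computing term by term:
  x=0: 5/9 × log_10[(5/9)/(3/8)] = 5/9 × 0.1707 = 0.0948
  x=1: 4/9 × log_10[(4/9)/(5/8)] = 4/9 × -0.1481 = -0.0658

D_KL(P||Q) = 0.0290 dits

Note: KL divergence is always non-negative and equals 0 iff P = Q.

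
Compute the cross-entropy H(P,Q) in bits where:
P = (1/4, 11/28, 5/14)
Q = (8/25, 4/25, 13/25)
1.7866 bits

Cross-entropy: H(P,Q) = -Σ p(x) log q(x)

Alternatively: H(P,Q) = H(P) + D_KL(P||Q)
H(P) = 1.5601 bits
D_KL(P||Q) = 0.2265 bits

H(P,Q) = 1.5601 + 0.2265 = 1.7866 bits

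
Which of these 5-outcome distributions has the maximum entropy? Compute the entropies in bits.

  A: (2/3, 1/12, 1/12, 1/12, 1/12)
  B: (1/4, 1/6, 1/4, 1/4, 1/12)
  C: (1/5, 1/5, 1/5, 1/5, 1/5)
C

For a discrete distribution over n outcomes, entropy is maximized by the uniform distribution.

Computing entropies:
H(A) = 1.5850 bits
H(B) = 2.2296 bits
H(C) = 2.3219 bits

The uniform distribution (where all probabilities equal 1/5) achieves the maximum entropy of log_2(5) = 2.3219 bits.

Distribution C has the highest entropy.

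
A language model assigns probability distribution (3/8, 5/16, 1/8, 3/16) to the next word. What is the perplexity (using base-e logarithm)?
3.6880

Perplexity is e^H (or exp(H) for natural log).

First, H = -Σ p log p = 1.3051 nats
Perplexity = e^1.3051 = 3.6880

Interpretation: The model's uncertainty is equivalent to choosing uniformly among 3.7 options.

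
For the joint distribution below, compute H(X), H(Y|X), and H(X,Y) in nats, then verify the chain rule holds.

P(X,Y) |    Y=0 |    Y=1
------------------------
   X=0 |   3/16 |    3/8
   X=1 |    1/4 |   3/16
H(X,Y) = 1.3421, H(X) = 0.6853, H(Y|X) = 0.6568 (all in nats)

Chain rule: H(X,Y) = H(X) + H(Y|X)

Left side — joint entropy directly:
H(X,Y) = -Σ p(x,y) log p(x,y) = 1.3421 nats

Right side — compute H(Y|X) from the conditional distributions:
P(X) = (9/16, 7/16), so H(X) = 0.6853 nats
H(Y|X) = Σ_x P(X=x) · H(Y|X=x):
  P(Y|X=0) = (1/3, 2/3), H(Y|X=0) = 0.6365, weight P(X=0) = 9/16
  P(Y|X=1) = (4/7, 3/7), H(Y|X=1) = 0.6829, weight P(X=1) = 7/16
H(Y|X) = 0.6568 nats

H(X) + H(Y|X) = 0.6853 + 0.6568 = 1.3421 nats

Both sides equal 1.3421 nats. ✓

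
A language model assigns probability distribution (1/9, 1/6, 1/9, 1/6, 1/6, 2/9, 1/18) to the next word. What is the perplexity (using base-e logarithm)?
6.5467

Perplexity is e^H (or exp(H) for natural log).

First, H = -Σ p log p = 1.8790 nats
Perplexity = e^1.8790 = 6.5467

Interpretation: The model's uncertainty is equivalent to choosing uniformly among 6.5 options.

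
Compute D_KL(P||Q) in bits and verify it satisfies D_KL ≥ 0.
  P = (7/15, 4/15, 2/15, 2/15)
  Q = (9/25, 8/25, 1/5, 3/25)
0.0468 bits

KL divergence satisfies the Gibbs inequality: D_KL(P||Q) ≥ 0 for all distributions P, Q.

D_KL(P||Q) = Σ p(x) log(p(x)/q(x))
Term by term:
  x=0: 7/15 × log_2[(7/15)/(9/25)] = 0.1747
  x=1: 4/15 × log_2[(4/15)/(8/25)] = -0.0701
  x=2: 2/15 × log_2[(2/15)/(1/5)] = -0.0780
  x=3: 2/15 × log_2[(2/15)/(3/25)] = 0.0203
D_KL(P||Q) = 0.0468 bits

D_KL(P||Q) = 0.0468 ≥ 0 ✓

This non-negativity is a fundamental property: relative entropy cannot be negative because it measures how different Q is from P.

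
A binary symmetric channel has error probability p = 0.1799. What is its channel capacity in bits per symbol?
0.3201 bits

For a binary symmetric channel (BSC) with error probability p:
Capacity C = 1 - H(p) bits per symbol

where H(p) = -p log₂(p) - (1-p) log₂(1-p) is the binary entropy function.

H(0.1799) = 0.6799 bits
C = 1 - 0.6799 = 0.3201 bits per symbol

This means we can reliably transmit up to 0.3201 bits of information per channel use.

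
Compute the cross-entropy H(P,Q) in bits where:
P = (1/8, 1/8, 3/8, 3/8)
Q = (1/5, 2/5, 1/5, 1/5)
2.1969 bits

Cross-entropy: H(P,Q) = -Σ p(x) log q(x)

Alternatively: H(P,Q) = H(P) + D_KL(P||Q)
H(P) = 1.8113 bits
D_KL(P||Q) = 0.3856 bits

H(P,Q) = 1.8113 + 0.3856 = 2.1969 bits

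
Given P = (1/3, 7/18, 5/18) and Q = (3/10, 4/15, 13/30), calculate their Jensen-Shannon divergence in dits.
0.0064 dits

Jensen-Shannon divergence is:
JSD(P||Q) = 0.5 × D_KL(P||M) + 0.5 × D_KL(Q||M)
where M = 0.5 × (P + Q) is the mixture distribution.

M = 0.5 × (1/3, 7/18, 5/18) + 0.5 × (3/10, 4/15, 13/30) = (0.316667, 0.327778, 0.355556)

D_KL(P||M) = 0.0065 dits
D_KL(Q||M) = 0.0063 dits

JSD(P||Q) = 0.5 × 0.0065 + 0.5 × 0.0063 = 0.0064 dits

Unlike KL divergence, JSD is symmetric and bounded: 0 ≤ JSD ≤ log(2).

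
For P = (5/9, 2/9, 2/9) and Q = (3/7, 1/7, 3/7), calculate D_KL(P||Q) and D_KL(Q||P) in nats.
D_KL(P||Q) = 0.0964, D_KL(Q||P) = 0.1071

KL divergence is not symmetric: D_KL(P||Q) ≠ D_KL(Q||P) in general.

D_KL(P||Q) = 0.0964 nats
D_KL(Q||P) = 0.1071 nats

No, they are not equal!

This asymmetry is why KL divergence is not a true distance metric.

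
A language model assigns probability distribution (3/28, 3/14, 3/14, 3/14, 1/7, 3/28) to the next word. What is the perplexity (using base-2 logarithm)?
5.7368

Perplexity is 2^H (or exp(H) for natural log).

First, H = -Σ p log p = 2.5202 bits
Perplexity = 2^2.5202 = 5.7368

Interpretation: The model's uncertainty is equivalent to choosing uniformly among 5.7 options.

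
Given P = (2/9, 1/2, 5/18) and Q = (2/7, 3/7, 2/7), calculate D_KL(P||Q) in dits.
0.0058 dits

KL divergence: D_KL(P||Q) = Σ p(x) log(p(x)/q(x))

Computing term by term:
  x=0: 2/9 × log_10[(2/9)/(2/7)] = 2/9 × -0.1091 = -0.0243
  x=1: 1/2 × log_10[(1/2)/(3/7)] = 1/2 × 0.0669 = 0.0335
  x=2: 5/18 × log_10[(5/18)/(2/7)] = 5/18 × -0.0122 = -0.0034

D_KL(P||Q) = 0.0058 dits

Note: KL divergence is always non-negative and equals 0 iff P = Q.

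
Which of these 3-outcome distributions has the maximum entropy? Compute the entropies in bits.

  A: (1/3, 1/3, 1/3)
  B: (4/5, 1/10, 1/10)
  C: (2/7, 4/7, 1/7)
A

For a discrete distribution over n outcomes, entropy is maximized by the uniform distribution.

Computing entropies:
H(A) = 1.5850 bits
H(B) = 0.9219 bits
H(C) = 1.3788 bits

The uniform distribution (where all probabilities equal 1/3) achieves the maximum entropy of log_2(3) = 1.5850 bits.

Distribution A has the highest entropy.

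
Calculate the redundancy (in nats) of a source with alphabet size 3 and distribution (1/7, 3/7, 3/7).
0.0944 nats

Redundancy measures how far a source is from maximum entropy:
R = H_max - H(X)

Maximum entropy for 3 symbols: H_max = log_e(3) = 1.0986 nats
Actual entropy: H(X) = 1.0042 nats
Redundancy: R = 1.0986 - 1.0042 = 0.0944 nats

This redundancy represents potential for compression: the source could be compressed by 0.0944 nats per symbol.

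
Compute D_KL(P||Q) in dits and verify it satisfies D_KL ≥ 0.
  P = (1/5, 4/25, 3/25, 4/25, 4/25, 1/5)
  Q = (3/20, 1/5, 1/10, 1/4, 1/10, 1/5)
0.0206 dits

KL divergence satisfies the Gibbs inequality: D_KL(P||Q) ≥ 0 for all distributions P, Q.

D_KL(P||Q) = Σ p(x) log(p(x)/q(x))
Term by term:
  x=0: 1/5 × log_10[(1/5)/(3/20)] = 0.0250
  x=1: 4/25 × log_10[(4/25)/(1/5)] = -0.0155
  x=2: 3/25 × log_10[(3/25)/(1/10)] = 0.0095
  x=3: 4/25 × log_10[(4/25)/(1/4)] = -0.0310
  x=4: 4/25 × log_10[(4/25)/(1/10)] = 0.0327
  x=5: 1/5 × log_10[(1/5)/(1/5)] = 0.0000
D_KL(P||Q) = 0.0206 dits

D_KL(P||Q) = 0.0206 ≥ 0 ✓

This non-negativity is a fundamental property: relative entropy cannot be negative because it measures how different Q is from P.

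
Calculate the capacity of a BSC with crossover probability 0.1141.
0.4878 bits

For a binary symmetric channel (BSC) with error probability p:
Capacity C = 1 - H(p) bits per symbol

where H(p) = -p log₂(p) - (1-p) log₂(1-p) is the binary entropy function.

H(0.1141) = 0.5122 bits
C = 1 - 0.5122 = 0.4878 bits per symbol

This means we can reliably transmit up to 0.4878 bits of information per channel use.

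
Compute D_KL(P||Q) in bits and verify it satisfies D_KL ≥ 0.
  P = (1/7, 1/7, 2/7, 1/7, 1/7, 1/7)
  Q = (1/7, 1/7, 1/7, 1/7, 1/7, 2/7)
0.1429 bits

KL divergence satisfies the Gibbs inequality: D_KL(P||Q) ≥ 0 for all distributions P, Q.

D_KL(P||Q) = Σ p(x) log(p(x)/q(x))
Term by term:
  x=0: 1/7 × log_2[(1/7)/(1/7)] = 0.0000
  x=1: 1/7 × log_2[(1/7)/(1/7)] = 0.0000
  x=2: 2/7 × log_2[(2/7)/(1/7)] = 0.2857
  x=3: 1/7 × log_2[(1/7)/(1/7)] = 0.0000
  x=4: 1/7 × log_2[(1/7)/(1/7)] = 0.0000
  x=5: 1/7 × log_2[(1/7)/(2/7)] = -0.1429
D_KL(P||Q) = 0.1429 bits

D_KL(P||Q) = 0.1429 ≥ 0 ✓

This non-negativity is a fundamental property: relative entropy cannot be negative because it measures how different Q is from P.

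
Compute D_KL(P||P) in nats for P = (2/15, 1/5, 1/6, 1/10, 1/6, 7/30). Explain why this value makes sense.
0.0000 nats

KL divergence satisfies the Gibbs inequality: D_KL(P||Q) ≥ 0 for all distributions P, Q.

D_KL(P||Q) = Σ p(x) log(p(x)/q(x))
Each term is p(x) × log_e(p(x)/p(x)) = p(x) × log_e(1) = 0, so the sum is 0.
D_KL(P||Q) = 0.0000 nats

When P = Q, the KL divergence is exactly 0, as there is no 'divergence' between identical distributions.

This non-negativity is a fundamental property: relative entropy cannot be negative because it measures how different Q is from P.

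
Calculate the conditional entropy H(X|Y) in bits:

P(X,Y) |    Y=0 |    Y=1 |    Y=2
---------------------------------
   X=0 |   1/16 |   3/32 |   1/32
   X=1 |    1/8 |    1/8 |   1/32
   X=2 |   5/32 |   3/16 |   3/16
1.3992 bits

Using the chain rule: H(X|Y) = H(X,Y) - H(Y)

First, compute H(X,Y) = 2.9567 bits

Marginal P(Y) = (11/32, 13/32, 1/4)
H(Y) = 1.5575 bits

H(X|Y) = H(X,Y) - H(Y) = 2.9567 - 1.5575 = 1.3992 bits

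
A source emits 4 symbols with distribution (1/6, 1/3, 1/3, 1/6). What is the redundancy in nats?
0.0566 nats

Redundancy measures how far a source is from maximum entropy:
R = H_max - H(X)

Maximum entropy for 4 symbols: H_max = log_e(4) = 1.3863 nats
Actual entropy: H(X) = 1.3297 nats
Redundancy: R = 1.3863 - 1.3297 = 0.0566 nats

This redundancy represents potential for compression: the source could be compressed by 0.0566 nats per symbol.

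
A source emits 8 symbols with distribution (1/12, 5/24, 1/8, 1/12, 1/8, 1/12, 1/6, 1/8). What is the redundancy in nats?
0.0530 nats

Redundancy measures how far a source is from maximum entropy:
R = H_max - H(X)

Maximum entropy for 8 symbols: H_max = log_e(8) = 2.0794 nats
Actual entropy: H(X) = 2.0264 nats
Redundancy: R = 2.0794 - 2.0264 = 0.0530 nats

This redundancy represents potential for compression: the source could be compressed by 0.0530 nats per symbol.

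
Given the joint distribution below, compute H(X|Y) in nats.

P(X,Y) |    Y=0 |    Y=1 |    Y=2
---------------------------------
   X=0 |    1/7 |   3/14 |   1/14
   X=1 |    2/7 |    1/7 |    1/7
0.6495 nats

Using the chain rule: H(X|Y) = H(X,Y) - H(Y)

First, compute H(X,Y) = 1.7105 nats

Marginal P(Y) = (3/7, 5/14, 3/14)
H(Y) = 1.0609 nats

H(X|Y) = H(X,Y) - H(Y) = 1.7105 - 1.0609 = 0.6495 nats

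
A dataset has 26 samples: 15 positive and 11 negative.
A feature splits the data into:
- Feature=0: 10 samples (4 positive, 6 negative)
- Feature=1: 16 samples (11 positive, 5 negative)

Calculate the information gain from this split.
0.0580 bits

Information Gain = H(Y) - H(Y|Feature)

Before split:
P(positive) = 15/26 = 0.5769
H(Y) = 0.9829 bits

After split:
Feature=0: H = 0.9710 bits (weight = 10/26)
Feature=1: H = 0.8960 bits (weight = 16/26)
H(Y|Feature) = (10/26)×0.9710 + (16/26)×0.8960 = 0.9249 bits

Information Gain = 0.9829 - 0.9249 = 0.0580 bits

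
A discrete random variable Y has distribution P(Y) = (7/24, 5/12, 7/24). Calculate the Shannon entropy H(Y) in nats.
1.0835 nats

Shannon entropy is H(X) = -Σ p(x) log p(x).

For P = (7/24, 5/12, 7/24):
H = -7/24 × log_e(7/24) -5/12 × log_e(5/12) -7/24 × log_e(7/24)
H = 1.0835 nats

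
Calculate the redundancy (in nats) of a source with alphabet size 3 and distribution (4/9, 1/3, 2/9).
0.0378 nats

Redundancy measures how far a source is from maximum entropy:
R = H_max - H(X)

Maximum entropy for 3 symbols: H_max = log_e(3) = 1.0986 nats
Actual entropy: H(X) = 1.0609 nats
Redundancy: R = 1.0986 - 1.0609 = 0.0378 nats

This redundancy represents potential for compression: the source could be compressed by 0.0378 nats per symbol.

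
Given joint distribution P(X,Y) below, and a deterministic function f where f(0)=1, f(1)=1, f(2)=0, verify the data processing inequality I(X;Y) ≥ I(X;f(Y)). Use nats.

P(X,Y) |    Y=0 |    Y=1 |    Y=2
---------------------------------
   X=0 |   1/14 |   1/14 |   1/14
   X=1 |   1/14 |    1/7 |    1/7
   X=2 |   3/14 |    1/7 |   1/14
I(X;Y) = 0.0477, I(X;f(Y)) = 0.0284, inequality holds: 0.0477 ≥ 0.0284

Data Processing Inequality: For any Markov chain X → Y → Z, we have I(X;Y) ≥ I(X;Z).

Here Z = f(Y) is a deterministic function of Y, forming X → Y → Z.

Original I(X;Y) = 0.0477 nats

After applying f:
P(X,Z) where Z=f(Y):
- P(X,Z=0) = P(X,Y=2)
- P(X,Z=1) = P(X,Y=0) + P(X,Y=1)

I(X;Z) = I(X;f(Y)) = 0.0284 nats

Verification: 0.0477 ≥ 0.0284 ✓

Information cannot be created by processing; the function f can only lose information about X.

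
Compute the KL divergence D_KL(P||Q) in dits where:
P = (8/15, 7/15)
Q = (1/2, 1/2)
0.0010 dits

KL divergence: D_KL(P||Q) = Σ p(x) log(p(x)/q(x))

Computing term by term:
  x=0: 8/15 × log_10[(8/15)/(1/2)] = 8/15 × 0.0280 = 0.0149
  x=1: 7/15 × log_10[(7/15)/(1/2)] = 7/15 × -0.0300 = -0.0140

D_KL(P||Q) = 0.0010 dits

Note: KL divergence is always non-negative and equals 0 iff P = Q.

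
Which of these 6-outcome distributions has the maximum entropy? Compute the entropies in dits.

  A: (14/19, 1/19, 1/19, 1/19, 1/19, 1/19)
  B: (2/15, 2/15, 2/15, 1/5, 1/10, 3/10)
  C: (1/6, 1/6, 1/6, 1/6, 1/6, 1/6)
C

For a discrete distribution over n outcomes, entropy is maximized by the uniform distribution.

Computing entropies:
H(A) = 0.4342 dits
H(B) = 0.7467 dits
H(C) = 0.7782 dits

The uniform distribution (where all probabilities equal 1/6) achieves the maximum entropy of log_10(6) = 0.7782 dits.

Distribution C has the highest entropy.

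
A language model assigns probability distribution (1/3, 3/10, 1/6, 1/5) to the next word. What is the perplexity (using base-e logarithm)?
3.8494

Perplexity is e^H (or exp(H) for natural log).

First, H = -Σ p log p = 1.3479 nats
Perplexity = e^1.3479 = 3.8494

Interpretation: The model's uncertainty is equivalent to choosing uniformly among 3.8 options.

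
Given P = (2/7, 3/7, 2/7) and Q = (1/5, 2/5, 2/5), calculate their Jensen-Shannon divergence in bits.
0.0127 bits

Jensen-Shannon divergence is:
JSD(P||Q) = 0.5 × D_KL(P||M) + 0.5 × D_KL(Q||M)
where M = 0.5 × (P + Q) is the mixture distribution.

M = 0.5 × (2/7, 3/7, 2/7) + 0.5 × (1/5, 2/5, 2/5) = (0.242857, 0.414286, 12/35)

D_KL(P||M) = 0.0128 bits
D_KL(Q||M) = 0.0127 bits

JSD(P||Q) = 0.5 × 0.0128 + 0.5 × 0.0127 = 0.0127 bits

Unlike KL divergence, JSD is symmetric and bounded: 0 ≤ JSD ≤ log(2).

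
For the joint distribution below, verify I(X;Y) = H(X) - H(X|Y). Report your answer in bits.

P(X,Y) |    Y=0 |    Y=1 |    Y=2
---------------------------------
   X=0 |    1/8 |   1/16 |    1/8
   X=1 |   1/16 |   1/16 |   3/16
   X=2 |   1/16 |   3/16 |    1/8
I(X;Y) = 0.0950 bits

Mutual information has multiple equivalent forms:
- I(X;Y) = H(X) - H(X|Y)
- I(X;Y) = H(Y) - H(Y|X)
- I(X;Y) = H(X) + H(Y) - H(X,Y)

Computing all quantities:
H(X) = 1.5794, H(Y) = 1.5462, H(X,Y) = 3.0306
H(X|Y) = 1.4845, H(Y|X) = 1.4512

Verification:
H(X) - H(X|Y) = 1.5794 - 1.4845 = 0.0950
H(Y) - H(Y|X) = 1.5462 - 1.4512 = 0.0950
H(X) + H(Y) - H(X,Y) = 1.5794 + 1.5462 - 3.0306 = 0.0950

All forms give I(X;Y) = 0.0950 bits. ✓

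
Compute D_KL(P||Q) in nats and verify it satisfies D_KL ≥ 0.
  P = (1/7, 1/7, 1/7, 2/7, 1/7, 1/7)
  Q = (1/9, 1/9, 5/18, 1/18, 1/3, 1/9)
0.3596 nats

KL divergence satisfies the Gibbs inequality: D_KL(P||Q) ≥ 0 for all distributions P, Q.

D_KL(P||Q) = Σ p(x) log(p(x)/q(x))
Term by term:
  x=0: 1/7 × log_e[(1/7)/(1/9)] = 0.0359
  x=1: 1/7 × log_e[(1/7)/(1/9)] = 0.0359
  x=2: 1/7 × log_e[(1/7)/(5/18)] = -0.0950
  x=3: 2/7 × log_e[(2/7)/(1/18)] = 0.4679
  x=4: 1/7 × log_e[(1/7)/(1/3)] = -0.1210
  x=5: 1/7 × log_e[(1/7)/(1/9)] = 0.0359
D_KL(P||Q) = 0.3596 nats

D_KL(P||Q) = 0.3596 ≥ 0 ✓

This non-negativity is a fundamental property: relative entropy cannot be negative because it measures how different Q is from P.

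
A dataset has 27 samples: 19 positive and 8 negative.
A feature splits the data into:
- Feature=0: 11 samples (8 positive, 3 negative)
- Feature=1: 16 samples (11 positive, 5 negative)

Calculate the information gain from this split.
0.0013 bits

Information Gain = H(Y) - H(Y|Feature)

Before split:
P(positive) = 19/27 = 0.7037
H(Y) = 0.8767 bits

After split:
Feature=0: H = 0.8454 bits (weight = 11/27)
Feature=1: H = 0.8960 bits (weight = 16/27)
H(Y|Feature) = (11/27)×0.8454 + (16/27)×0.8960 = 0.8754 bits

Information Gain = 0.8767 - 0.8754 = 0.0013 bits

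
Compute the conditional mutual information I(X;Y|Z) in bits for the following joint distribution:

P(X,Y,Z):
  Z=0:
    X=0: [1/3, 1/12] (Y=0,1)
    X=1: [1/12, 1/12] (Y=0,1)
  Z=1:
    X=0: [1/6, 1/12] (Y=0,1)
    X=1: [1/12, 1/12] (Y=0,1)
0.0443 bits

Conditional mutual information: I(X;Y|Z) = H(X|Z) + H(Y|Z) - H(X,Y|Z)

H(Z) = 0.9799
H(X,Z) = 1.8879 → H(X|Z) = 0.9080
H(Y,Z) = 1.8879 → H(Y|Z) = 0.9080
H(X,Y,Z) = 2.7516 → H(X,Y|Z) = 1.7718

I(X;Y|Z) = 0.9080 + 0.9080 - 1.7718 = 0.0443 bits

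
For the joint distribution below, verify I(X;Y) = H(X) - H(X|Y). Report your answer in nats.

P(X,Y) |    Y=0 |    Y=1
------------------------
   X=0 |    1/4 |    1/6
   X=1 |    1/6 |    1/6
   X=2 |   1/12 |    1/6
I(X;Y) = 0.0225 nats

Mutual information has multiple equivalent forms:
- I(X;Y) = H(X) - H(X|Y)
- I(X;Y) = H(Y) - H(Y|X)
- I(X;Y) = H(X) + H(Y) - H(X,Y)

Computing all quantities:
H(X) = 1.0776, H(Y) = 0.6931, H(X,Y) = 1.7482
H(X|Y) = 1.0550, H(Y|X) = 0.6706

Verification:
H(X) - H(X|Y) = 1.0776 - 1.0550 = 0.0225
H(Y) - H(Y|X) = 0.6931 - 0.6706 = 0.0225
H(X) + H(Y) - H(X,Y) = 1.0776 + 0.6931 - 1.7482 = 0.0225

All forms give I(X;Y) = 0.0225 nats. ✓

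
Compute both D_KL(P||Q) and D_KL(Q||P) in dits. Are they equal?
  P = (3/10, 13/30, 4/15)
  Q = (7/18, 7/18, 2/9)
D_KL(P||Q) = 0.0077, D_KL(Q||P) = 0.0080

KL divergence is not symmetric: D_KL(P||Q) ≠ D_KL(Q||P) in general.

D_KL(P||Q) = 0.0077 dits
D_KL(Q||P) = 0.0080 dits

No, they are not equal!

This asymmetry is why KL divergence is not a true distance metric.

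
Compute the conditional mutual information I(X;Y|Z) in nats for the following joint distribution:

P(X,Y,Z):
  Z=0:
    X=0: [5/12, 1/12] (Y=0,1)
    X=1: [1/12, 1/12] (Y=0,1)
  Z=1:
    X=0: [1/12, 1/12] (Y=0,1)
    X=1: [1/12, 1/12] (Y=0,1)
0.0341 nats

Conditional mutual information: I(X;Y|Z) = H(X|Z) + H(Y|Z) - H(X,Y|Z)

H(Z) = 0.6365
H(X,Z) = 1.2425 → H(X|Z) = 0.6059
H(Y,Z) = 1.2425 → H(Y|Z) = 0.6059
H(X,Y,Z) = 1.8143 → H(X,Y|Z) = 1.1778

I(X;Y|Z) = 0.6059 + 0.6059 - 1.1778 = 0.0341 nats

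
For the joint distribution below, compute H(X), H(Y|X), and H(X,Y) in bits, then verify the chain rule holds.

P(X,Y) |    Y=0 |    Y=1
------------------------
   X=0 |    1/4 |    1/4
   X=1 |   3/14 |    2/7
H(X,Y) = 1.9926, H(X) = 1.0000, H(Y|X) = 0.9926 (all in bits)

Chain rule: H(X,Y) = H(X) + H(Y|X)

Left side — joint entropy directly:
H(X,Y) = -Σ p(x,y) log p(x,y) = 1.9926 bits

Right side — compute H(Y|X) from the conditional distributions:
P(X) = (1/2, 1/2), so H(X) = 1.0000 bits
H(Y|X) = Σ_x P(X=x) · H(Y|X=x):
  P(Y|X=0) = (1/2, 1/2), H(Y|X=0) = 1.0000, weight P(X=0) = 1/2
  P(Y|X=1) = (3/7, 4/7), H(Y|X=1) = 0.9852, weight P(X=1) = 1/2
H(Y|X) = 0.9926 bits

H(X) + H(Y|X) = 1.0000 + 0.9926 = 1.9926 bits

Both sides equal 1.9926 bits. ✓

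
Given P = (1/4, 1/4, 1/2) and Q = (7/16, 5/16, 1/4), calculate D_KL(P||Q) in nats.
0.1509 nats

KL divergence: D_KL(P||Q) = Σ p(x) log(p(x)/q(x))

Computing term by term:
  x=0: 1/4 × log_e[(1/4)/(7/16)] = 1/4 × -0.5596 = -0.1399
  x=1: 1/4 × log_e[(1/4)/(5/16)] = 1/4 × -0.2231 = -0.0558
  x=2: 1/2 × log_e[(1/2)/(1/4)] = 1/2 × 0.6931 = 0.3466

D_KL(P||Q) = 0.1509 nats

Note: KL divergence is always non-negative and equals 0 iff P = Q.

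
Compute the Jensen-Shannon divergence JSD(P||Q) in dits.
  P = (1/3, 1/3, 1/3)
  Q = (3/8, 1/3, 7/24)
0.0006 dits

Jensen-Shannon divergence is:
JSD(P||Q) = 0.5 × D_KL(P||M) + 0.5 × D_KL(Q||M)
where M = 0.5 × (P + Q) is the mixture distribution.

M = 0.5 × (1/3, 1/3, 1/3) + 0.5 × (3/8, 1/3, 7/24) = (0.354167, 1/3, 5/16)

D_KL(P||M) = 0.0006 dits
D_KL(Q||M) = 0.0006 dits

JSD(P||Q) = 0.5 × 0.0006 + 0.5 × 0.0006 = 0.0006 dits

Unlike KL divergence, JSD is symmetric and bounded: 0 ≤ JSD ≤ log(2).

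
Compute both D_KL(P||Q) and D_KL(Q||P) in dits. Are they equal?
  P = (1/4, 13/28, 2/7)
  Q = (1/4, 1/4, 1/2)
D_KL(P||Q) = 0.0554, D_KL(Q||P) = 0.0543

KL divergence is not symmetric: D_KL(P||Q) ≠ D_KL(Q||P) in general.

D_KL(P||Q) = 0.0554 dits
D_KL(Q||P) = 0.0543 dits

No, they are not equal!

This asymmetry is why KL divergence is not a true distance metric.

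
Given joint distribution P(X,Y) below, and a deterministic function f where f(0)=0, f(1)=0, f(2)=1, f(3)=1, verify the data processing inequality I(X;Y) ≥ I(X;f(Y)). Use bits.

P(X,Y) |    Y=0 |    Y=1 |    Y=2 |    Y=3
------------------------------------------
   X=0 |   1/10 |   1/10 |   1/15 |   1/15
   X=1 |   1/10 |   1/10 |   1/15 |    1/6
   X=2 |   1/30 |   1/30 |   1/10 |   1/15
I(X;Y) = 0.0710, I(X;f(Y)) = 0.0403, inequality holds: 0.0710 ≥ 0.0403

Data Processing Inequality: For any Markov chain X → Y → Z, we have I(X;Y) ≥ I(X;Z).

Here Z = f(Y) is a deterministic function of Y, forming X → Y → Z.

Original I(X;Y) = 0.0710 bits

After applying f:
P(X,Z) where Z=f(Y):
- P(X,Z=0) = P(X,Y=0) + P(X,Y=1)
- P(X,Z=1) = P(X,Y=2) + P(X,Y=3)

I(X;Z) = I(X;f(Y)) = 0.0403 bits

Verification: 0.0710 ≥ 0.0403 ✓

Information cannot be created by processing; the function f can only lose information about X.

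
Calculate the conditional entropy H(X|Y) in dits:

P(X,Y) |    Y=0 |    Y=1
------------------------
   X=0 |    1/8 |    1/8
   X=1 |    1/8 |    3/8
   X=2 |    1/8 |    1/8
0.4369 dits

Using the chain rule: H(X|Y) = H(X,Y) - H(Y)

First, compute H(X,Y) = 0.7242 dits

Marginal P(Y) = (3/8, 5/8)
H(Y) = 0.2873 dits

H(X|Y) = H(X,Y) - H(Y) = 0.7242 - 0.2873 = 0.4369 dits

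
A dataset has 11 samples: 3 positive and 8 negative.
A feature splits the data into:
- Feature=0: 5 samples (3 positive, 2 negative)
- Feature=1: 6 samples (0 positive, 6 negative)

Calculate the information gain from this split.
0.4040 bits

Information Gain = H(Y) - H(Y|Feature)

Before split:
P(positive) = 3/11 = 0.2727
H(Y) = 0.8454 bits

After split:
Feature=0: H = 0.9710 bits (weight = 5/11)
Feature=1: H = 0.0000 bits (weight = 6/11)
H(Y|Feature) = (5/11)×0.9710 + (6/11)×0.0000 = 0.4413 bits

Information Gain = 0.8454 - 0.4413 = 0.4040 bits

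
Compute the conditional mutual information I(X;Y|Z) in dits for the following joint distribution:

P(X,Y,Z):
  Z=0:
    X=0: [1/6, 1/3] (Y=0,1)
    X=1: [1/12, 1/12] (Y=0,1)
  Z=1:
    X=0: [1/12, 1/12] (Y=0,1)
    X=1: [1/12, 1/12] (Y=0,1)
0.0032 dits

Conditional mutual information: I(X;Y|Z) = H(X|Z) + H(Y|Z) - H(X,Y|Z)

H(Z) = 0.2764
H(X,Z) = 0.5396 → H(X|Z) = 0.2632
H(Y,Z) = 0.5683 → H(Y|Z) = 0.2919
H(X,Y,Z) = 0.8283 → H(X,Y|Z) = 0.5519

I(X;Y|Z) = 0.2632 + 0.2919 - 0.5519 = 0.0032 dits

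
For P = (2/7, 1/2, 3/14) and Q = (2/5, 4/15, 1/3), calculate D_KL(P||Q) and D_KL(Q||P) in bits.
D_KL(P||Q) = 0.1782, D_KL(Q||P) = 0.1648

KL divergence is not symmetric: D_KL(P||Q) ≠ D_KL(Q||P) in general.

D_KL(P||Q) = 0.1782 bits
D_KL(Q||P) = 0.1648 bits

No, they are not equal!

This asymmetry is why KL divergence is not a true distance metric.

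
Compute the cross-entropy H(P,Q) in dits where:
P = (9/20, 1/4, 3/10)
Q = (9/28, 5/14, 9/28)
0.4815 dits

Cross-entropy: H(P,Q) = -Σ p(x) log q(x)

Alternatively: H(P,Q) = H(P) + D_KL(P||Q)
H(P) = 0.4634 dits
D_KL(P||Q) = 0.0180 dits

H(P,Q) = 0.4634 + 0.0180 = 0.4815 dits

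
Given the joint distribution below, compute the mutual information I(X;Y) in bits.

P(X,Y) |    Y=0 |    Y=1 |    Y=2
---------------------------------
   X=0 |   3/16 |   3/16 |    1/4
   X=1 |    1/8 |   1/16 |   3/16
0.0172 bits

Mutual information: I(X;Y) = H(X) + H(Y) - H(X,Y)

Marginals:
P(X) = (5/8, 3/8), H(X) = 0.9544 bits
P(Y) = (5/16, 1/4, 7/16), H(Y) = 1.5462 bits

Joint entropy: H(X,Y) = 2.4835 bits

I(X;Y) = 0.9544 + 1.5462 - 2.4835 = 0.0172 bits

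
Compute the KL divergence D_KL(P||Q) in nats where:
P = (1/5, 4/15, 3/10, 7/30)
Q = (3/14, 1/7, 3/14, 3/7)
0.1117 nats

KL divergence: D_KL(P||Q) = Σ p(x) log(p(x)/q(x))

Computing term by term:
  x=0: 1/5 × log_e[(1/5)/(3/14)] = 1/5 × -0.0690 = -0.0138
  x=1: 4/15 × log_e[(4/15)/(1/7)] = 4/15 × 0.6242 = 0.1664
  x=2: 3/10 × log_e[(3/10)/(3/14)] = 3/10 × 0.3365 = 0.1009
  x=3: 7/30 × log_e[(7/30)/(3/7)] = 7/30 × -0.6080 = -0.1419

D_KL(P||Q) = 0.1117 nats

Note: KL divergence is always non-negative and equals 0 iff P = Q.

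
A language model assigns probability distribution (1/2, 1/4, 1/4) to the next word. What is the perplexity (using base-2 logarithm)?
2.8284

Perplexity is 2^H (or exp(H) for natural log).

First, H = -Σ p log p = 1.5000 bits
Perplexity = 2^1.5000 = 2.8284

Interpretation: The model's uncertainty is equivalent to choosing uniformly among 2.8 options.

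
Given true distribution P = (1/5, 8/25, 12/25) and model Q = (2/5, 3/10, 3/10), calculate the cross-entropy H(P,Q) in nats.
1.1464 nats

Cross-entropy: H(P,Q) = -Σ p(x) log q(x)

Alternatively: H(P,Q) = H(P) + D_KL(P||Q)
H(P) = 1.0388 nats
D_KL(P||Q) = 0.1076 nats

H(P,Q) = 1.0388 + 0.1076 = 1.1464 nats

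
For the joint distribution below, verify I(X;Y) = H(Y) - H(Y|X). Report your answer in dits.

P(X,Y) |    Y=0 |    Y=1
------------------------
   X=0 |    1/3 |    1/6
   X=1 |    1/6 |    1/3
I(X;Y) = 0.0246 dits

Mutual information has multiple equivalent forms:
- I(X;Y) = H(X) - H(X|Y)
- I(X;Y) = H(Y) - H(Y|X)
- I(X;Y) = H(X) + H(Y) - H(X,Y)

Computing all quantities:
H(X) = 0.3010, H(Y) = 0.3010, H(X,Y) = 0.5775
H(X|Y) = 0.2764, H(Y|X) = 0.2764

Verification:
H(X) - H(X|Y) = 0.3010 - 0.2764 = 0.0246
H(Y) - H(Y|X) = 0.3010 - 0.2764 = 0.0246
H(X) + H(Y) - H(X,Y) = 0.3010 + 0.3010 - 0.5775 = 0.0246

All forms give I(X;Y) = 0.0246 dits. ✓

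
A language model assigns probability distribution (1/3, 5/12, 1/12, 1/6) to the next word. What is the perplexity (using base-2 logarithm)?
3.4442

Perplexity is 2^H (or exp(H) for natural log).

First, H = -Σ p log p = 1.7842 bits
Perplexity = 2^1.7842 = 3.4442

Interpretation: The model's uncertainty is equivalent to choosing uniformly among 3.4 options.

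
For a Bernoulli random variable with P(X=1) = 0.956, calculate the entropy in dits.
0.0784 dits

The binary entropy function is:
H(p) = -p log(p) - (1-p) log(1-p)

H(0.956) = -0.956 × log_10(0.956) - 0.044 × log_10(0.044)
H(0.956) = 0.0784 dits

Note: Binary entropy is maximized at p=0.5 (H=1 bit) and minimized at p=0 or p=1 (H=0).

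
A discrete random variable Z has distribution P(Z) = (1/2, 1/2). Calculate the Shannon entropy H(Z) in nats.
0.6931 nats

Shannon entropy is H(X) = -Σ p(x) log p(x).

For P = (1/2, 1/2):
H = -1/2 × log_e(1/2) -1/2 × log_e(1/2)
H = 0.6931 nats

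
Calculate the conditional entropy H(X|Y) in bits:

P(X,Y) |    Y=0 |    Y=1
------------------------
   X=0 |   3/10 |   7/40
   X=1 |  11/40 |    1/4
0.9896 bits

Using the chain rule: H(X|Y) = H(X,Y) - H(Y)

First, compute H(X,Y) = 1.9733 bits

Marginal P(Y) = (23/40, 17/40)
H(Y) = 0.9837 bits

H(X|Y) = H(X,Y) - H(Y) = 1.9733 - 0.9837 = 0.9896 bits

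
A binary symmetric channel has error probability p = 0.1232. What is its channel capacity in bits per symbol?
0.4615 bits

For a binary symmetric channel (BSC) with error probability p:
Capacity C = 1 - H(p) bits per symbol

where H(p) = -p log₂(p) - (1-p) log₂(1-p) is the binary entropy function.

H(0.1232) = 0.5385 bits
C = 1 - 0.5385 = 0.4615 bits per symbol

This means we can reliably transmit up to 0.4615 bits of information per channel use.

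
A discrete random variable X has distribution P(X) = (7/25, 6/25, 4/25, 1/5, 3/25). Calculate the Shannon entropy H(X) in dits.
0.6812 dits

Shannon entropy is H(X) = -Σ p(x) log p(x).

For P = (7/25, 6/25, 4/25, 1/5, 3/25):
H = -7/25 × log_10(7/25) -6/25 × log_10(6/25) -4/25 × log_10(4/25) -1/5 × log_10(1/5) -3/25 × log_10(3/25)
H = 0.6812 dits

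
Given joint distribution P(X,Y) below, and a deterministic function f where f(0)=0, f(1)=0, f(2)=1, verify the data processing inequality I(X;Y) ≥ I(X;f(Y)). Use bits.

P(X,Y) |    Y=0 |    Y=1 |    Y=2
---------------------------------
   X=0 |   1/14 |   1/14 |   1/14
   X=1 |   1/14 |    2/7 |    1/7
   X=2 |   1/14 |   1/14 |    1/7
I(X;Y) = 0.0730, I(X;f(Y)) = 0.0262, inequality holds: 0.0730 ≥ 0.0262

Data Processing Inequality: For any Markov chain X → Y → Z, we have I(X;Y) ≥ I(X;Z).

Here Z = f(Y) is a deterministic function of Y, forming X → Y → Z.

Original I(X;Y) = 0.0730 bits

After applying f:
P(X,Z) where Z=f(Y):
- P(X,Z=0) = P(X,Y=0) + P(X,Y=1)
- P(X,Z=1) = P(X,Y=2)

I(X;Z) = I(X;f(Y)) = 0.0262 bits

Verification: 0.0730 ≥ 0.0262 ✓

Information cannot be created by processing; the function f can only lose information about X.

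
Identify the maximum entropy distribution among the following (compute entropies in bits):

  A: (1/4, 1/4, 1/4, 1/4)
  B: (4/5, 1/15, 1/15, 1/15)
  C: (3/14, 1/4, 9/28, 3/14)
A

For a discrete distribution over n outcomes, entropy is maximized by the uniform distribution.

Computing entropies:
H(A) = 2.0000 bits
H(B) = 1.0389 bits
H(C) = 1.9788 bits

The uniform distribution (where all probabilities equal 1/4) achieves the maximum entropy of log_2(4) = 2.0000 bits.

Distribution A has the highest entropy.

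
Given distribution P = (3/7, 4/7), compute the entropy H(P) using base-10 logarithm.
0.2966 dits

Shannon entropy is H(X) = -Σ p(x) log p(x).

For P = (3/7, 4/7):
H = -3/7 × log_10(3/7) -4/7 × log_10(4/7)
H = 0.2966 dits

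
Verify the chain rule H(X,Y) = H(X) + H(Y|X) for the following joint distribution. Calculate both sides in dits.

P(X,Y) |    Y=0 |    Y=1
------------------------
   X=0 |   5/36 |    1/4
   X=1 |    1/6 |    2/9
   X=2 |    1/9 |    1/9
H(X,Y) = 0.7565, H(X) = 0.4642, H(Y|X) = 0.2923 (all in dits)

Chain rule: H(X,Y) = H(X) + H(Y|X)

Left side — joint entropy directly:
H(X,Y) = -Σ p(x,y) log p(x,y) = 0.7565 dits

Right side — compute H(Y|X) from the conditional distributions:
P(X) = (7/18, 7/18, 2/9), so H(X) = 0.4642 dits
H(Y|X) = Σ_x P(X=x) · H(Y|X=x):
  P(Y|X=0) = (5/14, 9/14), H(Y|X=0) = 0.2831, weight P(X=0) = 7/18
  P(Y|X=1) = (3/7, 4/7), H(Y|X=1) = 0.2966, weight P(X=1) = 7/18
  P(Y|X=2) = (1/2, 1/2), H(Y|X=2) = 0.3010, weight P(X=2) = 2/9
H(Y|X) = 0.2923 dits

H(X) + H(Y|X) = 0.4642 + 0.2923 = 0.7565 dits

Both sides equal 0.7565 dits. ✓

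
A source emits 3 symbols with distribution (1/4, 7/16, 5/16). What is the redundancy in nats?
0.0269 nats

Redundancy measures how far a source is from maximum entropy:
R = H_max - H(X)

Maximum entropy for 3 symbols: H_max = log_e(3) = 1.0986 nats
Actual entropy: H(X) = 1.0717 nats
Redundancy: R = 1.0986 - 1.0717 = 0.0269 nats

This redundancy represents potential for compression: the source could be compressed by 0.0269 nats per symbol.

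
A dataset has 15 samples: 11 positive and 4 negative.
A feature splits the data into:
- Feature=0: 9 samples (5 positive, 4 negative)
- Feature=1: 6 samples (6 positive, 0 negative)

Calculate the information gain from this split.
0.2420 bits

Information Gain = H(Y) - H(Y|Feature)

Before split:
P(positive) = 11/15 = 0.7333
H(Y) = 0.8366 bits

After split:
Feature=0: H = 0.9911 bits (weight = 9/15)
Feature=1: H = 0.0000 bits (weight = 6/15)
H(Y|Feature) = (9/15)×0.9911 + (6/15)×0.0000 = 0.5946 bits

Information Gain = 0.8366 - 0.5946 = 0.2420 bits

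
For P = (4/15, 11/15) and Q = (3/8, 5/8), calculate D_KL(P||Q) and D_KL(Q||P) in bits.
D_KL(P||Q) = 0.0380, D_KL(Q||P) = 0.0403

KL divergence is not symmetric: D_KL(P||Q) ≠ D_KL(Q||P) in general.

D_KL(P||Q) = 0.0380 bits
D_KL(Q||P) = 0.0403 bits

No, they are not equal!

This asymmetry is why KL divergence is not a true distance metric.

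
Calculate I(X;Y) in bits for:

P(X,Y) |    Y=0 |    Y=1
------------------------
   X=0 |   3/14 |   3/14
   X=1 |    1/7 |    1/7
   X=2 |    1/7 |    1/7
0.0000 bits

Mutual information: I(X;Y) = H(X) + H(Y) - H(X,Y)

Marginals:
P(X) = (3/7, 2/7, 2/7), H(X) = 1.5567 bits
P(Y) = (1/2, 1/2), H(Y) = 1.0000 bits

Joint entropy: H(X,Y) = 2.5567 bits

I(X;Y) = 1.5567 + 1.0000 - 2.5567 = 0.0000 bits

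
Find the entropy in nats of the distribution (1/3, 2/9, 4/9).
1.0609 nats

Shannon entropy is H(X) = -Σ p(x) log p(x).

For P = (1/3, 2/9, 4/9):
H = -1/3 × log_e(1/3) -2/9 × log_e(2/9) -4/9 × log_e(4/9)
H = 1.0609 nats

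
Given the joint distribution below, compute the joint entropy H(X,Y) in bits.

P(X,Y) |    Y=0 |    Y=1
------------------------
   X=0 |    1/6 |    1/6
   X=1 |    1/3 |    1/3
1.9183 bits

Joint entropy is H(X,Y) = -Σ_{x,y} p(x,y) log p(x,y).

Summing over all non-zero entries:
H(X,Y) = -[1/6·log_2(1/6) + 1/6·log_2(1/6) + 1/3·log_2(1/3) + 1/3·log_2(1/3)]
H(X,Y) = 1.9183 bits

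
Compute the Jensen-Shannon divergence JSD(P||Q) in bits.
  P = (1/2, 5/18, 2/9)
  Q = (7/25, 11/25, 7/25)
0.0384 bits

Jensen-Shannon divergence is:
JSD(P||Q) = 0.5 × D_KL(P||M) + 0.5 × D_KL(Q||M)
where M = 0.5 × (P + Q) is the mixture distribution.

M = 0.5 × (1/2, 5/18, 2/9) + 0.5 × (7/25, 11/25, 7/25) = (0.39, 0.358889, 0.251111)

D_KL(P||M) = 0.0374 bits
D_KL(Q||M) = 0.0395 bits

JSD(P||Q) = 0.5 × 0.0374 + 0.5 × 0.0395 = 0.0384 bits

Unlike KL divergence, JSD is symmetric and bounded: 0 ≤ JSD ≤ log(2).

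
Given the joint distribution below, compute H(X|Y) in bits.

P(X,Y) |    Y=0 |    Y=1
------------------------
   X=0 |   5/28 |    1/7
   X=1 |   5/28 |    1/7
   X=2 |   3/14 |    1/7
1.5818 bits

Using the chain rule: H(X|Y) = H(X,Y) - H(Y)

First, compute H(X,Y) = 2.5670 bits

Marginal P(Y) = (4/7, 3/7)
H(Y) = 0.9852 bits

H(X|Y) = H(X,Y) - H(Y) = 2.5670 - 0.9852 = 1.5818 bits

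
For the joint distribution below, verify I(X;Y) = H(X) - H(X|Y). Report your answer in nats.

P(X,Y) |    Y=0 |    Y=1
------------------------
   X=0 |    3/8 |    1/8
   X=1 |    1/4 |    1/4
I(X;Y) = 0.0338 nats

Mutual information has multiple equivalent forms:
- I(X;Y) = H(X) - H(X|Y)
- I(X;Y) = H(Y) - H(Y|X)
- I(X;Y) = H(X) + H(Y) - H(X,Y)

Computing all quantities:
H(X) = 0.6931, H(Y) = 0.6616, H(X,Y) = 1.3209
H(X|Y) = 0.6593, H(Y|X) = 0.6277

Verification:
H(X) - H(X|Y) = 0.6931 - 0.6593 = 0.0338
H(Y) - H(Y|X) = 0.6616 - 0.6277 = 0.0338
H(X) + H(Y) - H(X,Y) = 0.6931 + 0.6616 - 1.3209 = 0.0338

All forms give I(X;Y) = 0.0338 nats. ✓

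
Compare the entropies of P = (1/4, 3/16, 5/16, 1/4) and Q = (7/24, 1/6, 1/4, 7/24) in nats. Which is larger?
P

Computing entropies in nats:
H(P) = 1.3705
H(Q) = 1.3640

Distribution P has higher entropy.

Intuition: The distribution closer to uniform (more spread out) has higher entropy.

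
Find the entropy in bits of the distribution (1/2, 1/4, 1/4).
1.5000 bits

Shannon entropy is H(X) = -Σ p(x) log p(x).

For P = (1/2, 1/4, 1/4):
H = -1/2 × log_2(1/2) -1/4 × log_2(1/4) -1/4 × log_2(1/4)
H = 1.5000 bits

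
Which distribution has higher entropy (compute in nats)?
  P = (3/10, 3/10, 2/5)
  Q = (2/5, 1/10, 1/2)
P

Computing entropies in nats:
H(P) = 1.0889
H(Q) = 0.9433

Distribution P has higher entropy.

Intuition: The distribution closer to uniform (more spread out) has higher entropy.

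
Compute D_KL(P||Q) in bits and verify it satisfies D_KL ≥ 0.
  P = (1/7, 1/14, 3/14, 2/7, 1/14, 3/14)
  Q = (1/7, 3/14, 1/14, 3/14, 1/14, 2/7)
0.2561 bits

KL divergence satisfies the Gibbs inequality: D_KL(P||Q) ≥ 0 for all distributions P, Q.

D_KL(P||Q) = Σ p(x) log(p(x)/q(x))
Term by term:
  x=0: 1/7 × log_2[(1/7)/(1/7)] = 0.0000
  x=1: 1/14 × log_2[(1/14)/(3/14)] = -0.1132
  x=2: 3/14 × log_2[(3/14)/(1/14)] = 0.3396
  x=3: 2/7 × log_2[(2/7)/(3/14)] = 0.1186
  x=4: 1/14 × log_2[(1/14)/(1/14)] = 0.0000
  x=5: 3/14 × log_2[(3/14)/(2/7)] = -0.0889
D_KL(P||Q) = 0.2561 bits

D_KL(P||Q) = 0.2561 ≥ 0 ✓

This non-negativity is a fundamental property: relative entropy cannot be negative because it measures how different Q is from P.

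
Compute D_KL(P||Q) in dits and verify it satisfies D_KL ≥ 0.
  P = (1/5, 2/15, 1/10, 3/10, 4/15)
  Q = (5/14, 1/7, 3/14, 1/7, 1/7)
0.0815 dits

KL divergence satisfies the Gibbs inequality: D_KL(P||Q) ≥ 0 for all distributions P, Q.

D_KL(P||Q) = Σ p(x) log(p(x)/q(x))
Term by term:
  x=0: 1/5 × log_10[(1/5)/(5/14)] = -0.0504
  x=1: 2/15 × log_10[(2/15)/(1/7)] = -0.0040
  x=2: 1/10 × log_10[(1/10)/(3/14)] = -0.0331
  x=3: 3/10 × log_10[(3/10)/(1/7)] = 0.0967
  x=4: 4/15 × log_10[(4/15)/(1/7)] = 0.0723
D_KL(P||Q) = 0.0815 dits

D_KL(P||Q) = 0.0815 ≥ 0 ✓

This non-negativity is a fundamental property: relative entropy cannot be negative because it measures how different Q is from P.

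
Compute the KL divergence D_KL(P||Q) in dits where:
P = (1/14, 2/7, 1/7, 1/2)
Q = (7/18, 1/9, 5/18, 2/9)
0.1995 dits

KL divergence: D_KL(P||Q) = Σ p(x) log(p(x)/q(x))

Computing term by term:
  x=0: 1/14 × log_10[(1/14)/(7/18)] = 1/14 × -0.7360 = -0.0526
  x=1: 2/7 × log_10[(2/7)/(1/9)] = 2/7 × 0.4102 = 0.1172
  x=2: 1/7 × log_10[(1/7)/(5/18)] = 1/7 × -0.2888 = -0.0413
  x=3: 1/2 × log_10[(1/2)/(2/9)] = 1/2 × 0.3522 = 0.1761

D_KL(P||Q) = 0.1995 dits

Note: KL divergence is always non-negative and equals 0 iff P = Q.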